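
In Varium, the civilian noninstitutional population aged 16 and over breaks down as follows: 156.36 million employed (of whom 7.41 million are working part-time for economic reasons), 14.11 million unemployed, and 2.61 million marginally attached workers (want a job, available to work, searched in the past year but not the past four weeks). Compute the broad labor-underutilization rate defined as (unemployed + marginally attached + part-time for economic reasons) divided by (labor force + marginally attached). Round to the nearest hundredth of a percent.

Labor force = 156.36 + 14.11 = 170.47 million.
Numerator = 14.11 + 2.61 + 7.41 = 24.13 million.
Denominator = 170.47 + 2.61 = 173.08 million.
Broad rate = 24.13 / 173.08 = 13.94%.

Broad underutilization rate ≈ 13.94%.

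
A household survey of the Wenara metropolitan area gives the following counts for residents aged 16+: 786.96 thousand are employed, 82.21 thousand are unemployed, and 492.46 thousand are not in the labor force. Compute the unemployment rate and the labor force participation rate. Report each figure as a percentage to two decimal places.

Unemployment rate ≈ 9.46%; labor force participation rate ≈ 63.83%.

Labor force = employed + unemployed = 786.96 + 82.21 = 869.17 thousand.
Working-age population = 869.17 + 492.46 = 1,361.63 thousand.
Unemployment rate = 82.21 / 869.17 = 9.46%.
Labor force participation rate = 869.17 / 1,361.63 = 63.83%.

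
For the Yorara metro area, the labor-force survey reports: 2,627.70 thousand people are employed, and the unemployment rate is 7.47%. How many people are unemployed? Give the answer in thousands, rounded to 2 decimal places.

Let U be the number unemployed. The labor force is E + U, and U/(E+U) = 0.0747.
So U = 0.0747 × 2,627.70 / (1 − 0.0747) = 196.2892 / 0.9253 ≈ 212.14 thousand.

About 212.14 thousand are unemployed.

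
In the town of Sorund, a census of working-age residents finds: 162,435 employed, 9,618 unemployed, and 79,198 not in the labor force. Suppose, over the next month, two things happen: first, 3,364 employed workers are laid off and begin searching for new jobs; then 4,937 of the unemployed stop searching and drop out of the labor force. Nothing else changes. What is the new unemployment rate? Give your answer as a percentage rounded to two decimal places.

Initially, labor force = 162,435 + 9,618 = 172,053, so u = 9,618/172,053 = 5.59%.
After the first change, employed falls and unemployed rises by 3,364; labor force unchanged → E = 159,071, U = 12,982, labor force = 172,053.
After the second change, unemployed and labor force both fall by 4,937 → E = 159,071, U = 8,045, labor force = 167,116.
New unemployment rate = 8,045 / 167,116 = 4.81%.

New unemployment rate ≈ 4.81%.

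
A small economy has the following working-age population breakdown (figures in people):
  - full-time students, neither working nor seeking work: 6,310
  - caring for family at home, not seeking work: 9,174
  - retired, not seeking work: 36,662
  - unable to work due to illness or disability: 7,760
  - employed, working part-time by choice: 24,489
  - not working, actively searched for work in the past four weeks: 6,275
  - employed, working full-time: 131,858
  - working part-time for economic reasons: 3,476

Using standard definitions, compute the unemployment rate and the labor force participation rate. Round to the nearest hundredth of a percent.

Employed = 24,489 + 131,858 + 3,476 = 159,823 (anyone who worked, including part-time for economic reasons, counts as employed).
Unemployed = 6,275.
Labor force = 159,823 + 6,275 = 166,098.
Not in labor force = 6,310 + 9,174 + 36,662 + 7,760 = 59,906 (those not working and not actively searching are outside the labor force).
Civilian working-age population = 166,098 + 59,906 = 226,004.
Unemployment rate = 6,275 / 166,098 = 3.78%.
Labor force participation rate = 166,098 / 226,004 = 73.49%.

Unemployment rate ≈ 3.78%; labor force participation rate ≈ 73.49%.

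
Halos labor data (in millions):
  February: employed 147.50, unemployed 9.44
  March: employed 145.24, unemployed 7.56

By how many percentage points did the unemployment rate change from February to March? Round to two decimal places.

February: labor force = 147.50 + 9.44 = 156.94; u = 9.44/156.94 = 6.02%.
March: labor force = 145.24 + 7.56 = 152.80; u = 7.56/152.80 = 4.95%.
Change = 4.95% − 6.02% = −1.07 pp.

The unemployment rate changed by −1.07 percentage points.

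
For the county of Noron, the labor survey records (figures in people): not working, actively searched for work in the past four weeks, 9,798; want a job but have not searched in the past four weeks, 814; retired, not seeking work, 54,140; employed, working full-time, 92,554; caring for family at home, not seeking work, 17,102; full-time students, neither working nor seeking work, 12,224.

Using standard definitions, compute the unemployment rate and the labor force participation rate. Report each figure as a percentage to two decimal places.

Employed = 92,554.
Unemployed = 9,798.
Labor force = 92,554 + 9,798 = 102,352.
Not in labor force = 814 + 54,140 + 17,102 + 12,224 = 84,280 (those not working and not actively searching are outside the labor force — including those who want a job but have given up searching).
Civilian working-age population = 102,352 + 84,280 = 186,632.
Unemployment rate = 9,798 / 102,352 = 9.57%.
Labor force participation rate = 102,352 / 186,632 = 54.84%.

Unemployment rate ≈ 9.57%; labor force participation rate ≈ 54.84%.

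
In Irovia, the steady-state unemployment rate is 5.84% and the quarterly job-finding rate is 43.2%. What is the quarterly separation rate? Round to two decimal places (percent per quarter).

Separation rate ≈ 2.68% per quarter.

From u* = s/(s+f): s = u·f/(1−u).
s = 0.0584 × 43.2 / (1 − 0.0584) = 2.5229 / 0.9416 ≈ 2.68% per quarter.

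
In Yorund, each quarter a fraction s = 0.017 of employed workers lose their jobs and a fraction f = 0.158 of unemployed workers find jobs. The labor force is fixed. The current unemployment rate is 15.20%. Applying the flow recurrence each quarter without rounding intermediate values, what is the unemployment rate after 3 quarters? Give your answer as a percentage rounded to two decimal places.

Unemployment rate after three quarters ≈ 12.79%.

With a fixed labor force, u_{t+1} = u_t + s·(1−u_t) − f·u_t = u_t·(1−s−f) + s.
Here 1−s−f = 0.825 and s = 0.017.
u_1 = 0.152000 × 0.825 + 0.017 = 0.142400.
u_2 = 0.142400 × 0.825 + 0.017 = 0.134480.
u_3 = 0.134480 × 0.825 + 0.017 = 0.127946.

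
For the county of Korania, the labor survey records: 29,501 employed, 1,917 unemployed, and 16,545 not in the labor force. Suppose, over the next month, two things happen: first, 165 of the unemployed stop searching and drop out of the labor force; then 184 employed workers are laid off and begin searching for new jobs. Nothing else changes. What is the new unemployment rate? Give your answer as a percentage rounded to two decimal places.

Initially, labor force = 29,501 + 1,917 = 31,418, so u = 1,917/31,418 = 6.10%.
After the first change, unemployed and labor force both fall by 165 → E = 29,501, U = 1,752, labor force = 31,253.
After the second change, employed falls and unemployed rises by 184; labor force unchanged → E = 29,317, U = 1,936, labor force = 31,253.
New unemployment rate = 1,936 / 31,253 = 6.19%.

New unemployment rate ≈ 6.19%.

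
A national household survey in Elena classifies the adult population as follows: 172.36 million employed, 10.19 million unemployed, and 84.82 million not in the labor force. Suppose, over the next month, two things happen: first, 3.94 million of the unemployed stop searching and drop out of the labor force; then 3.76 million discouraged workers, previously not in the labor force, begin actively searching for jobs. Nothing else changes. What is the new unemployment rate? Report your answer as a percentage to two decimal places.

New unemployment rate ≈ 5.49%.

Initially, labor force = 172.36 + 10.19 = 182.55 million, so u = 10.19/182.55 = 5.58%.
After the first change, unemployed and labor force both fall by 3.94 → E = 172.36, U = 6.25, labor force = 178.61 million.
After the second change, unemployed and labor force both rise by 3.76 → E = 172.36, U = 10.01, labor force = 182.37 million.
New unemployment rate = 10.01 / 182.37 = 5.49%.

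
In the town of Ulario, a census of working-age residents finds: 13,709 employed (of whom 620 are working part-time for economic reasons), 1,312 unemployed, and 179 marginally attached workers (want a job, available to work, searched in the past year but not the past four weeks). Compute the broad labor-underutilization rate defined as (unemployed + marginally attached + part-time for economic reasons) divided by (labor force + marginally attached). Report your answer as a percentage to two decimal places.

Labor force = 13,709 + 1,312 = 15,021.
Numerator = 1,312 + 179 + 620 = 2,111.
Denominator = 15,021 + 179 = 15,200.
Broad rate = 2,111 / 15,200 = 13.89%.

Broad underutilization rate ≈ 13.89%.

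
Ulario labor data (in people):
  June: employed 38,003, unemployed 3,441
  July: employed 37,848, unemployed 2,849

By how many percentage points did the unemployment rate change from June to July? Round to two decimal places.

June: labor force = 38,003 + 3,441 = 41,444; u = 3,441/41,444 = 8.30%.
July: labor force = 37,848 + 2,849 = 40,697; u = 2,849/40,697 = 7.00%.
Change = 7.00% − 8.30% = −1.30 pp.

The unemployment rate changed by −1.30 percentage points.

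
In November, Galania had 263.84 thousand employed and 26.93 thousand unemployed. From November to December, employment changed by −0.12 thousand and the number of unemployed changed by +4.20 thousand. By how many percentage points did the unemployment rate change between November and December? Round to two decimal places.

November: labor force = 263.84 + 26.93 = 290.77; u = 26.93/290.77 = 9.26%.
December: labor force = 263.72 + 31.13 = 294.85; u = 31.13/294.85 = 10.56%.
Change = 10.56% − 9.26% = +1.30 pp.

The unemployment rate changed by +1.30 percentage points.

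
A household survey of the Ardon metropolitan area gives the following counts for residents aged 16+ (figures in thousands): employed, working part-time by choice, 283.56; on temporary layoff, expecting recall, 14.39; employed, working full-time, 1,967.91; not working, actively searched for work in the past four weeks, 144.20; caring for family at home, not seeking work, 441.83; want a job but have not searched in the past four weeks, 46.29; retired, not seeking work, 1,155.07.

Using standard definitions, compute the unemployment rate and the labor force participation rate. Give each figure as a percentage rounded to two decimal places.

Employed = 283.56 + 1,967.91 = 2,251.47 thousand.
Unemployed = 14.39 + 144.20 = 158.59 thousand (jobless and actively searching, or on temporary layoff).
Labor force = 2,251.47 + 158.59 = 2,410.06 thousand.
Not in labor force = 441.83 + 46.29 + 1,155.07 = 1,643.19 thousand (those not working and not actively searching are outside the labor force — including those who want a job but have given up searching).
Civilian working-age population = 2,410.06 + 1,643.19 = 4,053.25 thousand.
Unemployment rate = 158.59 / 2,410.06 = 6.58%.
Labor force participation rate = 2,410.06 / 4,053.25 = 59.46%.

Unemployment rate ≈ 6.58%; labor force participation rate ≈ 59.46%.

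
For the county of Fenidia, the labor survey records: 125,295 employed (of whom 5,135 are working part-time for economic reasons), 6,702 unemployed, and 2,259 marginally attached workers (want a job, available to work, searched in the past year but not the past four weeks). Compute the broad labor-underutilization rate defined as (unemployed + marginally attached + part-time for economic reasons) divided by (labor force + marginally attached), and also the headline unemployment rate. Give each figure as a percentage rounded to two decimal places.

Broad underutilization rate ≈ 10.50%; headline unemployment rate ≈ 5.08%.

Labor force = 125,295 + 6,702 = 131,997.
Numerator = 6,702 + 2,259 + 5,135 = 14,096.
Denominator = 131,997 + 2,259 = 134,256.
Broad rate = 14,096 / 134,256 = 10.50%.
Headline unemployment rate = 6,702 / 131,997 = 5.08%.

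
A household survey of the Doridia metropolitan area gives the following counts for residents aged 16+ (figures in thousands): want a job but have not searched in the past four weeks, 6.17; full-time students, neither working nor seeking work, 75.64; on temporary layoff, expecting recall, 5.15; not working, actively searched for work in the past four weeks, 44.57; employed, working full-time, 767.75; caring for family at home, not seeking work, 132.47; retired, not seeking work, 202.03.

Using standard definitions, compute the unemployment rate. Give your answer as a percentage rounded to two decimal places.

Unemployment rate ≈ 6.08%.

Employed = 767.75 thousand.
Unemployed = 5.15 + 44.57 = 49.72 thousand (jobless and actively searching, or on temporary layoff).
Labor force = 767.75 + 49.72 = 817.47 thousand.
Unemployment rate = 49.72 / 817.47 = 6.08%.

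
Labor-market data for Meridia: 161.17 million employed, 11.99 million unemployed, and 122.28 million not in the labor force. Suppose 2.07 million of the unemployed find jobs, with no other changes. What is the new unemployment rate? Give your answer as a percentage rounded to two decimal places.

New unemployment rate ≈ 5.73%.

Initially, labor force = 161.17 + 11.99 = 173.16 million, so u = 11.99/173.16 = 6.92%.
After the change, unemployed falls and employed rises by 2.07; labor force unchanged → E = 163.24, U = 9.92, labor force = 173.16 million.
New unemployment rate = 9.92 / 173.16 = 5.73%.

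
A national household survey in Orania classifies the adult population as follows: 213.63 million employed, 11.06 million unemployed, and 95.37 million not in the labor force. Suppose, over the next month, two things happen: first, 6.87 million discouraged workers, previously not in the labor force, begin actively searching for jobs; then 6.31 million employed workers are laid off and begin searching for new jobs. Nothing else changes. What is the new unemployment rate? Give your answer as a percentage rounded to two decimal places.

New unemployment rate ≈ 10.47%.

Initially, labor force = 213.63 + 11.06 = 224.69 million, so u = 11.06/224.69 = 4.92%.
After the first change, unemployed and labor force both rise by 6.87 → E = 213.63, U = 17.93, labor force = 231.56 million.
After the second change, employed falls and unemployed rises by 6.31; labor force unchanged → E = 207.32, U = 24.24, labor force = 231.56 million.
New unemployment rate = 24.24 / 231.56 = 10.47%.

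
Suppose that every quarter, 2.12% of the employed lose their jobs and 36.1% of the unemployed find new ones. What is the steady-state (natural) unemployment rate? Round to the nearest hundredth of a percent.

Steady-state unemployment rate ≈ 5.55%.

At steady state the flows balance: s·E = f·U, so U/(E+U) = s/(s+f).
u* = 2.12 / (2.12 + 36.1) = 2.12 / 38.22 = 5.55%.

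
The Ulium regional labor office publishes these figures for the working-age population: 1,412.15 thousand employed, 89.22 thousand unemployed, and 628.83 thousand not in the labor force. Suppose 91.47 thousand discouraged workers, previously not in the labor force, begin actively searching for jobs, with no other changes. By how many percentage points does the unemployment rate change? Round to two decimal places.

Initially, labor force = 1,412.15 + 89.22 = 1,501.37 thousand, so u = 89.22/1,501.37 = 5.94%.
After the change, unemployed and labor force both rise by 91.47 → E = 1,412.15, U = 180.69, labor force = 1,592.84 thousand.
New unemployment rate = 180.69 / 1,592.84 = 11.34%.
Change = 11.34% − 5.94% = +5.40 percentage points.

The unemployment rate changes by +5.40 percentage points.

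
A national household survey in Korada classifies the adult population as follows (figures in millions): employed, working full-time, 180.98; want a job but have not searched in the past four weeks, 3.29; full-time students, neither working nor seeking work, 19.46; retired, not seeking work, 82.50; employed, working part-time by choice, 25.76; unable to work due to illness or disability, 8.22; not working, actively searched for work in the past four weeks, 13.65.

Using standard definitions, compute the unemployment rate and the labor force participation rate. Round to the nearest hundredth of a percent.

Employed = 180.98 + 25.76 = 206.74 million.
Unemployed = 13.65 million.
Labor force = 206.74 + 13.65 = 220.39 million.
Not in labor force = 3.29 + 19.46 + 82.50 + 8.22 = 113.47 million (those not working and not actively searching are outside the labor force — including those who want a job but have given up searching).
Civilian working-age population = 220.39 + 113.47 = 333.86 million.
Unemployment rate = 13.65 / 220.39 = 6.19%.
Labor force participation rate = 220.39 / 333.86 = 66.01%.

Unemployment rate ≈ 6.19%; labor force participation rate ≈ 66.01%.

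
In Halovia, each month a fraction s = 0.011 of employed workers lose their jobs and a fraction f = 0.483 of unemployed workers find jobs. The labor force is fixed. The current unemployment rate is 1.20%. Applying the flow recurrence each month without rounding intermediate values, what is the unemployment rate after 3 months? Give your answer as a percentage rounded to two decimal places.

With a fixed labor force, u_{t+1} = u_t + s·(1−u_t) − f·u_t = u_t·(1−s−f) + s.
Here 1−s−f = 0.506 and s = 0.011.
u_1 = 0.012000 × 0.506 + 0.011 = 0.017072.
u_2 = 0.017072 × 0.506 + 0.011 = 0.019638.
u_3 = 0.019638 × 0.506 + 0.011 = 0.020937.

Unemployment rate after three months ≈ 2.09%.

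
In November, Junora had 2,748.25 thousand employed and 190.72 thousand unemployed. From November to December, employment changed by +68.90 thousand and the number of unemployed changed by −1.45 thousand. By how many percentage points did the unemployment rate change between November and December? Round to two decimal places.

November: labor force = 2,748.25 + 190.72 = 2,938.97; u = 190.72/2,938.97 = 6.49%.
December: labor force = 2,817.15 + 189.27 = 3,006.42; u = 189.27/3,006.42 = 6.30%.
Change = 6.30% − 6.49% = −0.19 pp.

The unemployment rate changed by −0.19 percentage points.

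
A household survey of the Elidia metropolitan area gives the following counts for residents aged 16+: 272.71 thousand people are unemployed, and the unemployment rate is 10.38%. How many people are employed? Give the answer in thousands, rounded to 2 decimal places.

Labor force = U / u = 272.71 / 0.1038 ≈ 2,627.26 thousand.
Employed = labor force − unemployed = 2,627.26 − 272.71 = 2,354.55 thousand.

About 2,354.55 thousand are employed.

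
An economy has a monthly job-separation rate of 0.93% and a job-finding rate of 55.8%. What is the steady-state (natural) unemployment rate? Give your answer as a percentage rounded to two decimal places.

Steady-state unemployment rate ≈ 1.64%.

At steady state the flows balance: s·E = f·U, so U/(E+U) = s/(s+f).
u* = 0.93 / (0.93 + 55.8) = 0.93 / 56.73 = 1.64%.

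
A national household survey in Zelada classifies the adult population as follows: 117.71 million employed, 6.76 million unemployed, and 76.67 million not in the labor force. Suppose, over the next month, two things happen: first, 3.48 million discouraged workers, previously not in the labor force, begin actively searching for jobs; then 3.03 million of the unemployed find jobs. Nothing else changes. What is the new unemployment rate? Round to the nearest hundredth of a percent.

New unemployment rate ≈ 5.64%.

Initially, labor force = 117.71 + 6.76 = 124.47 million, so u = 6.76/124.47 = 5.43%.
After the first change, unemployed and labor force both rise by 3.48 → E = 117.71, U = 10.24, labor force = 127.95 million.
After the second change, unemployed falls and employed rises by 3.03; labor force unchanged → E = 120.74, U = 7.21, labor force = 127.95 million.
New unemployment rate = 7.21 / 127.95 = 5.64%.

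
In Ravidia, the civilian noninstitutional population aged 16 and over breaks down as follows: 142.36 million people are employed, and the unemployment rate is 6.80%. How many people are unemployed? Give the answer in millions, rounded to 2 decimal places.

About 10.39 million are unemployed.

Let U be the number unemployed. The labor force is E + U, and U/(E+U) = 0.0680.
So U = 0.0680 × 142.36 / (1 − 0.0680) = 9.6805 / 0.9320 ≈ 10.39 million.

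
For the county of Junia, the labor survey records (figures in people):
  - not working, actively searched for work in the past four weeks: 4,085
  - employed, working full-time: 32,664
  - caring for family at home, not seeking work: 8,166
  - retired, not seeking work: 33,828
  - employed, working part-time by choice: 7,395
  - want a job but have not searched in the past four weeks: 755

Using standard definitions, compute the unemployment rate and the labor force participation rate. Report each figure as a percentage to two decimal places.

Unemployment rate ≈ 9.25%; labor force participation rate ≈ 50.80%.

Employed = 32,664 + 7,395 = 40,059.
Unemployed = 4,085.
Labor force = 40,059 + 4,085 = 44,144.
Not in labor force = 8,166 + 33,828 + 755 = 42,749 (those not working and not actively searching are outside the labor force — including those who want a job but have given up searching).
Civilian working-age population = 44,144 + 42,749 = 86,893.
Unemployment rate = 4,085 / 44,144 = 9.25%.
Labor force participation rate = 44,144 / 86,893 = 50.80%.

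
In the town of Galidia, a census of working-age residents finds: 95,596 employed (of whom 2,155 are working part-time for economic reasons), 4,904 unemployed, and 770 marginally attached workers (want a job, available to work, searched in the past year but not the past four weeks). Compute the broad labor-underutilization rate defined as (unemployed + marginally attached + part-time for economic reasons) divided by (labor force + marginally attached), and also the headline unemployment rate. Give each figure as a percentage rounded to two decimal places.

Broad underutilization rate ≈ 7.73%; headline unemployment rate ≈ 4.88%.

Labor force = 95,596 + 4,904 = 100,500.
Numerator = 4,904 + 770 + 2,155 = 7,829.
Denominator = 100,500 + 770 = 101,270.
Broad rate = 7,829 / 101,270 = 7.73%.
Headline unemployment rate = 4,904 / 100,500 = 4.88%.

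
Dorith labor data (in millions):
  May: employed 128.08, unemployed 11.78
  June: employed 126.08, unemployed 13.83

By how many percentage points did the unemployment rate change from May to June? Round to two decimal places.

The unemployment rate changed by +1.46 percentage points.

May: labor force = 128.08 + 11.78 = 139.86; u = 11.78/139.86 = 8.42%.
June: labor force = 126.08 + 13.83 = 139.91; u = 13.83/139.91 = 9.88%.
Change = 9.88% − 8.42% = +1.46 pp.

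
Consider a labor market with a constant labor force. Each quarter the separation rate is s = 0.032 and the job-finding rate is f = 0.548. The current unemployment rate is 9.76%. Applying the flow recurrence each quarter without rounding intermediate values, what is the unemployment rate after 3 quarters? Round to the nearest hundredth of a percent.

Unemployment rate after three quarters ≈ 5.83%.

With a fixed labor force, u_{t+1} = u_t + s·(1−u_t) − f·u_t = u_t·(1−s−f) + s.
Here 1−s−f = 0.420 and s = 0.032.
u_1 = 0.097600 × 0.420 + 0.032 = 0.072992.
u_2 = 0.072992 × 0.420 + 0.032 = 0.062657.
u_3 = 0.062657 × 0.420 + 0.032 = 0.058316.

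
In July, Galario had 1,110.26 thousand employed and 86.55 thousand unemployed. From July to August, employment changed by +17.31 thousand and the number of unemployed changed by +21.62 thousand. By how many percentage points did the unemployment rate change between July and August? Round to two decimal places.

July: labor force = 1,110.26 + 86.55 = 1,196.81; u = 86.55/1,196.81 = 7.23%.
August: labor force = 1,127.57 + 108.17 = 1,235.74; u = 108.17/1,235.74 = 8.75%.
Change = 8.75% − 7.23% = +1.52 pp.

The unemployment rate changed by +1.52 percentage points.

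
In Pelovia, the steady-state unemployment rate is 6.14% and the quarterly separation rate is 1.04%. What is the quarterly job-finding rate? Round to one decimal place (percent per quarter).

Job-finding rate ≈ 15.9% per quarter.

From u* = s/(s+f): f = s·(1−u)/u.
f = 1.04 × (1 − 0.0614) / 0.0614 = 0.9761 / 0.0614 ≈ 15.9% per quarter.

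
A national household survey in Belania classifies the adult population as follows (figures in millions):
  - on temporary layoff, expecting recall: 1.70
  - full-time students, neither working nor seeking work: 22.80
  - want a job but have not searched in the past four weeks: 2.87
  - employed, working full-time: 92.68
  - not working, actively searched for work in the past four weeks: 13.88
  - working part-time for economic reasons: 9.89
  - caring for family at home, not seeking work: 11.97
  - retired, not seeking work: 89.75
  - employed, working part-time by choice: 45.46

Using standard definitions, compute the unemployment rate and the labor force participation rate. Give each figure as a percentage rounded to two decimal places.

Employed = 92.68 + 9.89 + 45.46 = 148.03 million (anyone who worked, including part-time for economic reasons, counts as employed).
Unemployed = 1.70 + 13.88 = 15.58 million (jobless and actively searching, or on temporary layoff).
Labor force = 148.03 + 15.58 = 163.61 million.
Not in labor force = 22.80 + 2.87 + 11.97 + 89.75 = 127.39 million (those not working and not actively searching are outside the labor force — including those who want a job but have given up searching).
Civilian working-age population = 163.61 + 127.39 = 291.00 million.
Unemployment rate = 15.58 / 163.61 = 9.52%.
Labor force participation rate = 163.61 / 291.00 = 56.22%.

Unemployment rate ≈ 9.52%; labor force participation rate ≈ 56.22%.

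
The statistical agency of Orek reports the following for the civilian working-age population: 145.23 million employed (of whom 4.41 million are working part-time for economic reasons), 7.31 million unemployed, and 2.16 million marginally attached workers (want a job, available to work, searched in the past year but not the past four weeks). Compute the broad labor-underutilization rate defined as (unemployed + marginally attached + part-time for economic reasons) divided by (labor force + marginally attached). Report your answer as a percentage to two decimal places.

Labor force = 145.23 + 7.31 = 152.54 million.
Numerator = 7.31 + 2.16 + 4.41 = 13.88 million.
Denominator = 152.54 + 2.16 = 154.70 million.
Broad rate = 13.88 / 154.70 = 8.97%.

Broad underutilization rate ≈ 8.97%.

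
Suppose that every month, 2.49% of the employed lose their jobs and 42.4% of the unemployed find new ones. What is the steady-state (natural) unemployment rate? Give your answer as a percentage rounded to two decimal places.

Steady-state unemployment rate ≈ 5.55%.

At steady state the flows balance: s·E = f·U, so U/(E+U) = s/(s+f).
u* = 2.49 / (2.49 + 42.4) = 2.49 / 44.89 = 5.55%.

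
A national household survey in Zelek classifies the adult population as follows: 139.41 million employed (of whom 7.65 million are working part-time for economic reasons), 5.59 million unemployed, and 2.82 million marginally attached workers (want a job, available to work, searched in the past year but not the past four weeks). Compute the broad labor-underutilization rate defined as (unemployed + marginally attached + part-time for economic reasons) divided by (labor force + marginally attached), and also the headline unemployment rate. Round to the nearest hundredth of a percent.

Labor force = 139.41 + 5.59 = 145.00 million.
Numerator = 5.59 + 2.82 + 7.65 = 16.06 million.
Denominator = 145.00 + 2.82 = 147.82 million.
Broad rate = 16.06 / 147.82 = 10.86%.
Headline unemployment rate = 5.59 / 145.00 = 3.86%.

Broad underutilization rate ≈ 10.86%; headline unemployment rate ≈ 3.86%.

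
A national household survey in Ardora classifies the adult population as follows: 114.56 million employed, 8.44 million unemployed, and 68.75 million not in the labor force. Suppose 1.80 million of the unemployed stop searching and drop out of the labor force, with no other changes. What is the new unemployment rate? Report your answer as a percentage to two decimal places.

New unemployment rate ≈ 5.48%.

Initially, labor force = 114.56 + 8.44 = 123.00 million, so u = 8.44/123.00 = 6.86%.
After the change, unemployed and labor force both fall by 1.80 → E = 114.56, U = 6.64, labor force = 121.20 million.
New unemployment rate = 6.64 / 121.20 = 5.48%.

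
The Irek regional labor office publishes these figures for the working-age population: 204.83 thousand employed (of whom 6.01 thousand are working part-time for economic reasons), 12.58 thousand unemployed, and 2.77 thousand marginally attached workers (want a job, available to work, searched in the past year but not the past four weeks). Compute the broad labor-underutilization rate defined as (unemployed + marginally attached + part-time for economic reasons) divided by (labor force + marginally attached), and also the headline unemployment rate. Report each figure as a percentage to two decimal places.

Labor force = 204.83 + 12.58 = 217.41 thousand.
Numerator = 12.58 + 2.77 + 6.01 = 21.36 thousand.
Denominator = 217.41 + 2.77 = 220.18 thousand.
Broad rate = 21.36 / 220.18 = 9.70%.
Headline unemployment rate = 12.58 / 217.41 = 5.79%.

Broad underutilization rate ≈ 9.70%; headline unemployment rate ≈ 5.79%.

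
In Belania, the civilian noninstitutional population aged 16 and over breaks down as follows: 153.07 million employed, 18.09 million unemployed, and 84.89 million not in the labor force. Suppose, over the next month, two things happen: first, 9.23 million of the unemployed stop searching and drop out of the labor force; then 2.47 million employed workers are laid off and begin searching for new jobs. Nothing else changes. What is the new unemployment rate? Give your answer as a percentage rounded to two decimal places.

Initially, labor force = 153.07 + 18.09 = 171.16 million, so u = 18.09/171.16 = 10.57%.
After the first change, unemployed and labor force both fall by 9.23 → E = 153.07, U = 8.86, labor force = 161.93 million.
After the second change, employed falls and unemployed rises by 2.47; labor force unchanged → E = 150.60, U = 11.33, labor force = 161.93 million.
New unemployment rate = 11.33 / 161.93 = 7.00%.

New unemployment rate ≈ 7.00%.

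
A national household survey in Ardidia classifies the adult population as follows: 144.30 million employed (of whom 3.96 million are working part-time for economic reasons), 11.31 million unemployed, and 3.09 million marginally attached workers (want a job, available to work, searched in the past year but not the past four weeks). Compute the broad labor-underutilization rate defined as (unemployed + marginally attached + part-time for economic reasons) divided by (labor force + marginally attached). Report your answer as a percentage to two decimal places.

Labor force = 144.30 + 11.31 = 155.61 million.
Numerator = 11.31 + 3.09 + 3.96 = 18.36 million.
Denominator = 155.61 + 3.09 = 158.70 million.
Broad rate = 18.36 / 158.70 = 11.57%.

Broad underutilization rate ≈ 11.57%.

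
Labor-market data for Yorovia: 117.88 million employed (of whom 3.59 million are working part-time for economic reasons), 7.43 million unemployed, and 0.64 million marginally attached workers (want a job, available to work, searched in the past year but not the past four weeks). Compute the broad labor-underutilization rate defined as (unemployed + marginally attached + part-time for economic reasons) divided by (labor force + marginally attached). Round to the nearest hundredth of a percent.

Labor force = 117.88 + 7.43 = 125.31 million.
Numerator = 7.43 + 0.64 + 3.59 = 11.66 million.
Denominator = 125.31 + 0.64 = 125.95 million.
Broad rate = 11.66 / 125.95 = 9.26%.

Broad underutilization rate ≈ 9.26%.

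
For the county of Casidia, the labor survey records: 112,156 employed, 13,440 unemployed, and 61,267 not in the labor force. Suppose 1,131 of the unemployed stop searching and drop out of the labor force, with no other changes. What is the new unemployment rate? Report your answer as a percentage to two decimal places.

Initially, labor force = 112,156 + 13,440 = 125,596, so u = 13,440/125,596 = 10.70%.
After the change, unemployed and labor force both fall by 1,131 → E = 112,156, U = 12,309, labor force = 124,465.
New unemployment rate = 12,309 / 124,465 = 9.89%.

New unemployment rate ≈ 9.89%.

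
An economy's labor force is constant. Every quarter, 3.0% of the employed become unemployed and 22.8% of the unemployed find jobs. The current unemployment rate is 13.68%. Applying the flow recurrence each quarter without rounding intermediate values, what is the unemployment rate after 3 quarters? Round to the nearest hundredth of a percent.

Unemployment rate after three quarters ≈ 12.47%.

With a fixed labor force, u_{t+1} = u_t + s·(1−u_t) − f·u_t = u_t·(1−s−f) + s.
Here 1−s−f = 0.742 and s = 0.030.
u_1 = 0.136800 × 0.742 + 0.030 = 0.131506.
u_2 = 0.131506 × 0.742 + 0.030 = 0.127577.
u_3 = 0.127577 × 0.742 + 0.030 = 0.124662.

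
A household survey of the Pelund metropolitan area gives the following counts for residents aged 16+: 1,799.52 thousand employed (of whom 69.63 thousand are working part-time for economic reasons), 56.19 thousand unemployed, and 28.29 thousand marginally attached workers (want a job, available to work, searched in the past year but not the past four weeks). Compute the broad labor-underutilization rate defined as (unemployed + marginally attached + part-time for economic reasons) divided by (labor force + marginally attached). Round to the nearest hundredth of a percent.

Broad underutilization rate ≈ 8.18%.

Labor force = 1,799.52 + 56.19 = 1,855.71 thousand.
Numerator = 56.19 + 28.29 + 69.63 = 154.11 thousand.
Denominator = 1,855.71 + 28.29 = 1,884.00 thousand.
Broad rate = 154.11 / 1,884.00 = 8.18%.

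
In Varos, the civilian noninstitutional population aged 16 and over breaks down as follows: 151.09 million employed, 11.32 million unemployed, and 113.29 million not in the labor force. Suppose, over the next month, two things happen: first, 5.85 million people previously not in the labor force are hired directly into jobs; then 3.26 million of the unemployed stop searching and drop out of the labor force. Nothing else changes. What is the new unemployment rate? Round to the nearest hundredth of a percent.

Initially, labor force = 151.09 + 11.32 = 162.41 million, so u = 11.32/162.41 = 6.97%.
After the first change, employed and labor force both rise by 5.85; unemployed unchanged → E = 156.94, U = 11.32, labor force = 168.26 million.
After the second change, unemployed and labor force both fall by 3.26 → E = 156.94, U = 8.06, labor force = 165.00 million.
New unemployment rate = 8.06 / 165.00 = 4.88%.

New unemployment rate ≈ 4.88%.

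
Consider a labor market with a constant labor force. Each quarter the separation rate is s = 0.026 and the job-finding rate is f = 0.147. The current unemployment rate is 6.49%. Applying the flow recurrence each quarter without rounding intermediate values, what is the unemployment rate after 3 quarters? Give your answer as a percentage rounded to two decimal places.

With a fixed labor force, u_{t+1} = u_t + s·(1−u_t) − f·u_t = u_t·(1−s−f) + s.
Here 1−s−f = 0.827 and s = 0.026.
u_1 = 0.064900 × 0.827 + 0.026 = 0.079672.
u_2 = 0.079672 × 0.827 + 0.026 = 0.091889.
u_3 = 0.091889 × 0.827 + 0.026 = 0.101992.

Unemployment rate after three quarters ≈ 10.20%.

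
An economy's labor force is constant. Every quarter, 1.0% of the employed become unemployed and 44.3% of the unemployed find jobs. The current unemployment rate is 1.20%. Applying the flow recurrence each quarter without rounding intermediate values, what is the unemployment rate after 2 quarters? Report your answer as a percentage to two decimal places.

With a fixed labor force, u_{t+1} = u_t + s·(1−u_t) − f·u_t = u_t·(1−s−f) + s.
Here 1−s−f = 0.547 and s = 0.010.
u_1 = 0.012000 × 0.547 + 0.010 = 0.016564.
u_2 = 0.016564 × 0.547 + 0.010 = 0.019061.

Unemployment rate after two quarters ≈ 1.91%.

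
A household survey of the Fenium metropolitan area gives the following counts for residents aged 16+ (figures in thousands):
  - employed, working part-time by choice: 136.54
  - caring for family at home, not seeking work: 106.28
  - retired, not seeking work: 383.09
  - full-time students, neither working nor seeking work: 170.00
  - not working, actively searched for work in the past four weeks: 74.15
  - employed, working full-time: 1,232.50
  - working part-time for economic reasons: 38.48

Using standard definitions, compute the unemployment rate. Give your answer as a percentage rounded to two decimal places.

Employed = 136.54 + 1,232.50 + 38.48 = 1,407.52 thousand (anyone who worked, including part-time for economic reasons, counts as employed).
Unemployed = 74.15 thousand.
Labor force = 1,407.52 + 74.15 = 1,481.67 thousand.
Unemployment rate = 74.15 / 1,481.67 = 5.00%.

Unemployment rate ≈ 5.00%.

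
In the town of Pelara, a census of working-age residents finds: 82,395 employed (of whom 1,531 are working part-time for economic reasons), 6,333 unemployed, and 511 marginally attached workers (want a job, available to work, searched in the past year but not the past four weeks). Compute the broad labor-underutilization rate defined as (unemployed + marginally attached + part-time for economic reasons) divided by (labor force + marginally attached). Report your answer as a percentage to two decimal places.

Labor force = 82,395 + 6,333 = 88,728.
Numerator = 6,333 + 511 + 1,531 = 8,375.
Denominator = 88,728 + 511 = 89,239.
Broad rate = 8,375 / 89,239 = 9.38%.

Broad underutilization rate ≈ 9.38%.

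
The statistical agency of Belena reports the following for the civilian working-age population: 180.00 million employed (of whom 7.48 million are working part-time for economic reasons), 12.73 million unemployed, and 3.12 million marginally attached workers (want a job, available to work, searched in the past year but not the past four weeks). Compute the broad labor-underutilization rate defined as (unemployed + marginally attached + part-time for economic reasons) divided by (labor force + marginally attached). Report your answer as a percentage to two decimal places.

Labor force = 180.00 + 12.73 = 192.73 million.
Numerator = 12.73 + 3.12 + 7.48 = 23.33 million.
Denominator = 192.73 + 3.12 = 195.85 million.
Broad rate = 23.33 / 195.85 = 11.91%.

Broad underutilization rate ≈ 11.91%.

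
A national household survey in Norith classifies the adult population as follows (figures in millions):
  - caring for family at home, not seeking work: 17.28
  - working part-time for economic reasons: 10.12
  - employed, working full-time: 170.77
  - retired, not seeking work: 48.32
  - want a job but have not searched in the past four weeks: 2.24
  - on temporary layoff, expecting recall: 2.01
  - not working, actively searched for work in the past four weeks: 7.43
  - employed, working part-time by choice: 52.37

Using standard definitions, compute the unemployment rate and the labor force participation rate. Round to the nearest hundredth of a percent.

Unemployment rate ≈ 3.89%; labor force participation rate ≈ 78.15%.

Employed = 10.12 + 170.77 + 52.37 = 233.26 million (anyone who worked, including part-time for economic reasons, counts as employed).
Unemployed = 2.01 + 7.43 = 9.44 million (jobless and actively searching, or on temporary layoff).
Labor force = 233.26 + 9.44 = 242.70 million.
Not in labor force = 17.28 + 48.32 + 2.24 = 67.84 million (those not working and not actively searching are outside the labor force — including those who want a job but have given up searching).
Civilian working-age population = 242.70 + 67.84 = 310.54 million.
Unemployment rate = 9.44 / 242.70 = 3.89%.
Labor force participation rate = 242.70 / 310.54 = 78.15%.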